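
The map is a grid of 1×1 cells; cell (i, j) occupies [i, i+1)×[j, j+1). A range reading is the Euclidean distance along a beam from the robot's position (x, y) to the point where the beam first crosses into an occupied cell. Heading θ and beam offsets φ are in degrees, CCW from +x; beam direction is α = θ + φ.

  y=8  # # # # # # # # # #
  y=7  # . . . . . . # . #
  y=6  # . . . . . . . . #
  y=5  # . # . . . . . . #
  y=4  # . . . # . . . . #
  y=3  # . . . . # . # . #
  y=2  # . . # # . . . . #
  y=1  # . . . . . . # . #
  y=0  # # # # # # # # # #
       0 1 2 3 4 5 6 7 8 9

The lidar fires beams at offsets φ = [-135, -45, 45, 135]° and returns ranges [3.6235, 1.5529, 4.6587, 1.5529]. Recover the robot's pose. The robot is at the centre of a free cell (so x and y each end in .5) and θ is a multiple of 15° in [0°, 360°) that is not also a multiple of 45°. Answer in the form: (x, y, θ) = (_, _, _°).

(x, y, θ) = (4.5, 6.5, 300°)

The pose lattice has 48·16 = 768 candidates. Test each by forward raycasting.
  (6.5, 1.5, 165°): beam 1 = 0.5774 ≠ 3.6235 ✗
  (7.5, 5.5, 345°): beam 1 = 2.8868 ≠ 3.6235 ✗
  (3.5, 5.5, 210°): beam 1 = 2.5882 ≠ 3.6235 ✗
  (8.5, 7.5, 30°): beam 2 = 0.5176 ≠ 1.5529 ✗
  (1.5, 7.5, 255°): beam 1 = 0.5774 ≠ 3.6235 ✗
  …
  (4.5, 6.5, 300°): r_1=3.6235, r_2=1.5529, r_3=4.6587, r_4=1.5529 — all match ✓
No second candidate reproduces the full scan.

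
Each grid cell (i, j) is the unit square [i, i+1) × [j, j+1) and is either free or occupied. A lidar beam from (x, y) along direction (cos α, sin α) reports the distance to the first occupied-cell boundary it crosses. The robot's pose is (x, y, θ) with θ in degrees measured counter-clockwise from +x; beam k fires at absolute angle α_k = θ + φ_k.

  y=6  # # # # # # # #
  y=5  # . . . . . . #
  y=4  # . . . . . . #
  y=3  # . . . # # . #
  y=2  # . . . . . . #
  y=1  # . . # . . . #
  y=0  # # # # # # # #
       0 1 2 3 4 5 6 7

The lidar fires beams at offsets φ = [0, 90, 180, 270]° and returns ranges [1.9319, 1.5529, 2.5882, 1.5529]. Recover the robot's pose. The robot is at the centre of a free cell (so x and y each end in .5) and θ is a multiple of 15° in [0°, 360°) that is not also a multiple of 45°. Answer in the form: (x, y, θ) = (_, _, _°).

Enumerate (i+0.5, j+0.5, θ) over the 27 free cells and 16 admissible headings. For each, cast all 4 beams and compare to the given ranges.
  (2.5, 1.5, 345°): beam 1 = 0.5176 ≠ 1.9319 ✗
  (3.5, 5.5, 120°): beam 1 = 0.5774 ≠ 1.9319 ✗
  (3.5, 2.5, 150°): beam 1 = 2.8868 ≠ 1.9319 ✗
  …
  (2.5, 3.5, 285°): r_1=1.9319, r_2=1.5529, r_3=2.5882, r_4=1.5529 — all match ✓
Unique over the lattice → pose = (2.5, 3.5, 285°).

(x, y, θ) = (2.5, 3.5, 285°)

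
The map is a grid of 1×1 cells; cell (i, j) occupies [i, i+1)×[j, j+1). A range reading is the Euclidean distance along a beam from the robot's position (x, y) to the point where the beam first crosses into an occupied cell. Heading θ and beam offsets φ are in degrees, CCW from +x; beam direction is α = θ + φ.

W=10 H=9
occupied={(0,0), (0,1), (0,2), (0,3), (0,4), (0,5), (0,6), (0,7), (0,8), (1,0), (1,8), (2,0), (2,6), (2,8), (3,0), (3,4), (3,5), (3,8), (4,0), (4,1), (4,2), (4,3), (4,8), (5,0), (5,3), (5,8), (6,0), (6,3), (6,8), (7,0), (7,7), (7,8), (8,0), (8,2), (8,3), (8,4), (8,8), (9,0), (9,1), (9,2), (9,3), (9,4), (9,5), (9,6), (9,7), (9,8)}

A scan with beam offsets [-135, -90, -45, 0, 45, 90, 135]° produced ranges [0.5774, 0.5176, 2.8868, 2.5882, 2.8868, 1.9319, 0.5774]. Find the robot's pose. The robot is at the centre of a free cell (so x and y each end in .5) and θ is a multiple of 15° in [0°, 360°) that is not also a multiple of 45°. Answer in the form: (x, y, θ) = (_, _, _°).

(x, y, θ) = (3.5, 3.5, 195°)

Enumerate (i+0.5, j+0.5, θ) over the 44 free cells and 16 admissible headings. For each, cast all 7 beams and compare to the given ranges.
  (6.5, 2.5, 330°): beam 1 = 1.5529 ≠ 0.5774 ✗
  (7.5, 3.5, 105°): beam 3 = 1.0000 ≠ 2.8868 ✗
  (3.5, 6.5, 195°): beam 1 = 1.7321 ≠ 0.5774 ✗
  …
  (3.5, 3.5, 195°): r_1=0.5774, r_2=0.5176, r_3=2.8868, r_4=2.5882, r_5=2.8868, r_6=1.9319, r_7=0.5774 — all match ✓
Only this pose fits every beam.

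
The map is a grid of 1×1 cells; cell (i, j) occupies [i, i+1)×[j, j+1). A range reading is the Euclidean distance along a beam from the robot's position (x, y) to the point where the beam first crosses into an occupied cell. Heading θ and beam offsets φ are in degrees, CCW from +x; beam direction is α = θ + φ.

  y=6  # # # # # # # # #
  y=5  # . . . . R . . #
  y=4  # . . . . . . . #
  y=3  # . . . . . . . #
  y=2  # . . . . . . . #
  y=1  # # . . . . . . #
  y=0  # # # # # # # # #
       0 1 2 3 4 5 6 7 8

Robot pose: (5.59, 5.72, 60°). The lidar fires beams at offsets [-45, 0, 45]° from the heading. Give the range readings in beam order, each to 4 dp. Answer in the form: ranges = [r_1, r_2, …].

ranges = [1.0818, 0.3233, 0.2899]

beam 1: φ=-45°, α=15°
  dir = (cos 15°, sin 15°) = (0.9659, 0.2588); from cell (5,5)
  next x-line at t=0.4245, next y-line at t=1.0818; Δt_x=1.0353, Δt_y=3.8637
    x: enter (6,5) at t=0.4245
    y: enter (6,6) at t=1.0818 ← occupied
  → r_1 = 1.0818
beam 2: φ=0°, α=60°
  dir = (cos 60°, sin 60°) = (0.5000, 0.8660); from cell (5,5)
  next x-line at t=0.8200, next y-line at t=0.3233; Δt_x=2.0000, Δt_y=1.1547
    y: enter (5,6) at t=0.3233 ← occupied
  → r_2 = 0.3233
beam 3: φ=45°, α=105°
  dir = (cos 105°, sin 105°) = (-0.2588, 0.9659); from cell (5,5)
  next x-line at t=2.2796, next y-line at t=0.2899; Δt_x=3.8637, Δt_y=1.0353
    y: enter (5,6) at t=0.2899 ← occupied
  → r_3 = 0.2899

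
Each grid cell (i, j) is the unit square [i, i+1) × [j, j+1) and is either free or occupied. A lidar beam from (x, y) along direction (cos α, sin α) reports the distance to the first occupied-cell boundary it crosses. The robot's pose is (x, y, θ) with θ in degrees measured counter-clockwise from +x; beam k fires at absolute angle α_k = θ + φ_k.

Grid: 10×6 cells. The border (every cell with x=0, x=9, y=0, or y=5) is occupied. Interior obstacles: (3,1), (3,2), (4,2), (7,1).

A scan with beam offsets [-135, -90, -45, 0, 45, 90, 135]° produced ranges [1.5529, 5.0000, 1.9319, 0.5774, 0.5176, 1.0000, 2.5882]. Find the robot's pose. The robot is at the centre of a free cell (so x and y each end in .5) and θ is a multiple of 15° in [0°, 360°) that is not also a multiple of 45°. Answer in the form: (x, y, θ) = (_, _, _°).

Candidates: 28 free-cell centres × 16 headings = 448 poses. Raycast each; keep the one whose scan matches to 4 dp.
  (1.5, 3.5, 120°): beam 1 = 1.9319 ≠ 1.5529 ✗
  (5.5, 1.5, 300°): beam 2 = 1.0000 ≠ 5.0000 ✗
  (5.5, 4.5, 15°): beam 1 = 1.7321 ≠ 1.5529 ✗
  (3.5, 3.5, 300°): beam 1 = 2.5882 ≠ 1.5529 ✗
  (1.5, 1.5, 75°): beam 1 = 0.5774 ≠ 1.5529 ✗
  …
  (3.5, 4.5, 60°): r_1=1.5529, r_2=5.0000, r_3=1.9319, r_4=0.5774, r_5=0.5176, r_6=1.0000, r_7=2.5882 — all match ✓
Only this pose fits every beam.

(x, y, θ) = (3.5, 4.5, 60°)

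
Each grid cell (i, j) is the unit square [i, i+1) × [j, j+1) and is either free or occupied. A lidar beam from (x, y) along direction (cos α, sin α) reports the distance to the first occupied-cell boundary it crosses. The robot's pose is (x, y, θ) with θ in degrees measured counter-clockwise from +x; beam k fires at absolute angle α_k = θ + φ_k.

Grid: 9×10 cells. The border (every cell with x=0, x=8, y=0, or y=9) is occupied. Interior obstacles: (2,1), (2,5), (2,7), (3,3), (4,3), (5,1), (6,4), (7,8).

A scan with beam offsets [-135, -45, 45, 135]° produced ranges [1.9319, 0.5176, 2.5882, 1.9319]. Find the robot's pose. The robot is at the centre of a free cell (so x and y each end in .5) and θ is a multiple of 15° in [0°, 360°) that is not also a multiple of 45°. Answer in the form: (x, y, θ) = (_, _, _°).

The pose lattice has 48·16 = 768 candidates. Test each by forward raycasting.
  (5.5, 2.5, 285°): beam 1 = 1.0000 ≠ 1.9319 ✗
  (7.5, 5.5, 120°): beam 1 = 0.5176 ≠ 1.9319 ✗
  (6.5, 5.5, 255°): beam 1 = 4.0415 ≠ 1.9319 ✗
  (7.5, 4.5, 255°): beam 1 = 5.1962 ≠ 1.9319 ✗
  (3.5, 5.5, 60°): beam 1 = 1.5529 ≠ 1.9319 ✗
  …
  (5.5, 2.5, 300°): r_1=1.9319, r_2=0.5176, r_3=2.5882, r_4=1.9319 — all match ✓
Unique over the lattice → pose = (5.5, 2.5, 300°).

(x, y, θ) = (5.5, 2.5, 300°)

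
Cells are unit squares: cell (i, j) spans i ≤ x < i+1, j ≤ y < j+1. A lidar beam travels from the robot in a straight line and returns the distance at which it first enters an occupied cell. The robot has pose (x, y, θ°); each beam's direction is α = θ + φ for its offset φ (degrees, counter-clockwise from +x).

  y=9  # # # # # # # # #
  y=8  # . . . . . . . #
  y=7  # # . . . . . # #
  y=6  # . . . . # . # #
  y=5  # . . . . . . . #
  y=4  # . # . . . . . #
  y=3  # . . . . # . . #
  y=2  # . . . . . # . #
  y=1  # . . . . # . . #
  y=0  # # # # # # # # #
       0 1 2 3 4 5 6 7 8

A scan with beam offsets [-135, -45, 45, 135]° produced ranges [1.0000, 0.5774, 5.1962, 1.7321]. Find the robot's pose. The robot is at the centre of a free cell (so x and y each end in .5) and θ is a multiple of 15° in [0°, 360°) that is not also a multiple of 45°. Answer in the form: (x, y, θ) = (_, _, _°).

Enumerate (i+0.5, j+0.5, θ) over the 48 free cells and 16 admissible headings. For each, cast all 4 beams and compare to the given ranges.
  (2.5, 3.5, 195°): beam 1 = 0.5774 ≠ 1.0000 ✗
  (4.5, 2.5, 165°): beam 2 = 5.1962 ≠ 0.5774 ✗
  (2.5, 7.5, 120°): beam 1 = 2.5882 ≠ 1.0000 ✗
  (2.5, 6.5, 165°): beam 1 = 5.0000 ≠ 1.0000 ✗
  …
  (7.5, 4.5, 75°): r_1=1.0000, r_2=0.5774, r_3=5.1962, r_4=1.7321 — all match ✓
No second candidate reproduces the full scan.

(x, y, θ) = (7.5, 4.5, 75°)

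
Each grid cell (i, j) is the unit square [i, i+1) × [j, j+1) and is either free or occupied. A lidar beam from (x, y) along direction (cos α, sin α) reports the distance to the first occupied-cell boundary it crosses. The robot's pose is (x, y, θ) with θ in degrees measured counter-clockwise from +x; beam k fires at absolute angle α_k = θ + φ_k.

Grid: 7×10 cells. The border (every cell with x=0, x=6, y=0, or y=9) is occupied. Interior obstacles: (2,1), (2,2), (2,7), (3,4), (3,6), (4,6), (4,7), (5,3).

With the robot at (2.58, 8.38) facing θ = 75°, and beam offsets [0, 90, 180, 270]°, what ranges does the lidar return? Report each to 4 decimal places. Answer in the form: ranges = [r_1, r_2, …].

ranges = [0.6419, 1.6357, 0.3934, 1.4701]

beam 1: φ=0°, α=75°
  cosα=0.2588 sinα=0.9659 | (2,8) | tMaxX 1.6228 tMaxY 0.6419 | tΔX 3.8637 tΔY 1.0353
    t=0.6419 [y] (2,9) — stop
  → r_1 = 0.6419
beam 2: φ=90°, α=165°
  cosα=-0.9659 sinα=0.2588 | (2,8) | tMaxX 0.6005 tMaxY 2.3955 | tΔX 1.0353 tΔY 3.8637
    t=0.6005 [x] (1,8)
    t=1.6357 [x] (0,8) — stop
  → r_2 = 1.6357
beam 3: φ=180°, α=255°
  cosα=-0.2588 sinα=-0.9659 | (2,8) | tMaxX 2.2409 tMaxY 0.3934 | tΔX 3.8637 tΔY 1.0353
    t=0.3934 [y] (2,7) — stop
  → r_3 = 0.3934
beam 4: φ=270°, α=345°
  cosα=0.9659 sinα=-0.2588 | (2,8) | tMaxX 0.4348 tMaxY 1.4682 | tΔX 1.0353 tΔY 3.8637
    t=0.4348 [x] (3,8)
    t=1.4682 [y] (3,7)
    t=1.4701 [x] (4,7) — stop
  → r_4 = 1.4701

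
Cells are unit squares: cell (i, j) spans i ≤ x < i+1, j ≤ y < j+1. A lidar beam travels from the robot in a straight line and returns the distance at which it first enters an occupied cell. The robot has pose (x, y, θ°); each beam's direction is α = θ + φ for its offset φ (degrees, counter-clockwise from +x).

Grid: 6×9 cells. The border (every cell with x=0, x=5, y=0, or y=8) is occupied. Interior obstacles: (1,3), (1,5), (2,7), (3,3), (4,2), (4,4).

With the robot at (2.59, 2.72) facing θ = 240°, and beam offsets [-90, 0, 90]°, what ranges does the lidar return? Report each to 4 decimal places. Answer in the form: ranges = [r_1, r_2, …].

beam 1: φ=-90°, α=150°
  dir = (cos 150°, sin 150°) = (-0.8660, 0.5000); from cell (2,2)
  next x-line at t=0.6813, next y-line at t=0.5600; Δt_x=1.1547, Δt_y=2.0000
    y: enter (2,3) at t=0.5600
    x: enter (1,3) at t=0.6813 ← occupied
  → r_1 = 0.6813
beam 2: φ=0°, α=240°
  dir = (cos 240°, sin 240°) = (-0.5000, -0.8660); from cell (2,2)
  next x-line at t=1.1800, next y-line at t=0.8314; Δt_x=2.0000, Δt_y=1.1547
    y: enter (2,1) at t=0.8314
    x: enter (1,1) at t=1.1800
    y: enter (1,0) at t=1.9861 ← occupied
  → r_2 = 1.9861
beam 3: φ=90°, α=330°
  dir = (cos 330°, sin 330°) = (0.8660, -0.5000); from cell (2,2)
  next x-line at t=0.4734, next y-line at t=1.4400; Δt_x=1.1547, Δt_y=2.0000
    x: enter (3,2) at t=0.4734
    y: enter (3,1) at t=1.4400
    x: enter (4,1) at t=1.6281
    x: enter (5,1) at t=2.7828 ← occupied
  → r_3 = 2.7828

ranges = [0.6813, 1.9861, 2.7828]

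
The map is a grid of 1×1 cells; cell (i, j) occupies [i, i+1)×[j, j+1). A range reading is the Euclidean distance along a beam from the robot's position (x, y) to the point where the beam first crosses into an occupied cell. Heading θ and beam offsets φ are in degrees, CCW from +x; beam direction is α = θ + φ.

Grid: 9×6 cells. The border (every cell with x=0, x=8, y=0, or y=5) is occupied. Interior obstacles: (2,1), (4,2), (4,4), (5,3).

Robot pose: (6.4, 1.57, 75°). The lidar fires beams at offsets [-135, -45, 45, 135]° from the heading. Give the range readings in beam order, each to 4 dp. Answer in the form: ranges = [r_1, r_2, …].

beam 1: φ=-135°, α=300°
  d=(0.5000,-0.8660)  start (6,1)  tX=1.2000 tY=0.6582  stride 1/|dx|=2.0000 1/|dy|=1.1547
    cross y-line → (6,0), t=0.6582 (wall)
  → r_1 = 0.6582
beam 2: φ=-45°, α=30°
  d=(0.8660,0.5000)  start (6,1)  tX=0.6928 tY=0.8600  stride 1/|dx|=1.1547 1/|dy|=2.0000
    cross x-line → (7,1), t=0.6928
    cross y-line → (7,2), t=0.8600
    cross x-line → (8,2), t=1.8475 (wall)
  → r_2 = 1.8475
beam 3: φ=45°, α=120°
  d=(-0.5000,0.8660)  start (6,1)  tX=0.8000 tY=0.4965  stride 1/|dx|=2.0000 1/|dy|=1.1547
    cross y-line → (6,2), t=0.4965
    cross x-line → (5,2), t=0.8000
    cross y-line → (5,3), t=1.6512 (wall)
  → r_3 = 1.6512
beam 4: φ=135°, α=210°
  d=(-0.8660,-0.5000)  start (6,1)  tX=0.4619 tY=1.1400  stride 1/|dx|=1.1547 1/|dy|=2.0000
    cross x-line → (5,1), t=0.4619
    cross y-line → (5,0), t=1.1400 (wall)
  → r_4 = 1.1400

ranges = [0.6582, 1.8475, 1.6512, 1.1400]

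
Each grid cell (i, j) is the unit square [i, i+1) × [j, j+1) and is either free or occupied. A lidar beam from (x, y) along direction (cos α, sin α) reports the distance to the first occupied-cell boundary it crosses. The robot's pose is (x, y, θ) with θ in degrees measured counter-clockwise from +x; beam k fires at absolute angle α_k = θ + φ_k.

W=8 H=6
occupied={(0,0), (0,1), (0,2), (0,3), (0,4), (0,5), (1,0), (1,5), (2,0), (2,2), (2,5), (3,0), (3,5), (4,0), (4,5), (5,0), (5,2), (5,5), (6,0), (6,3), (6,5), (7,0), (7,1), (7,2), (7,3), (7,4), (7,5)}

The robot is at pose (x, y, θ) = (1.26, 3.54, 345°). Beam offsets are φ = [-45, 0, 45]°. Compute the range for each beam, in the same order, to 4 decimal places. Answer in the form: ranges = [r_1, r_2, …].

beam 1: φ=-45°, α=300°
  d=(0.5000,-0.8660)  start (1,3)  tX=1.4800 tY=0.6235  stride 1/|dx|=2.0000 1/|dy|=1.1547
    cross y-line → (1,2), t=0.6235
    cross x-line → (2,2), t=1.4800 (wall)
  → r_1 = 1.4800
beam 2: φ=0°, α=345°
  d=(0.9659,-0.2588)  start (1,3)  tX=0.7661 tY=2.0864  stride 1/|dx|=1.0353 1/|dy|=3.8637
    cross x-line → (2,3), t=0.7661
    cross x-line → (3,3), t=1.8014
    cross y-line → (3,2), t=2.0864
    cross x-line → (4,2), t=2.8367
    cross x-line → (5,2), t=3.8719 (wall)
  → r_2 = 3.8719
beam 3: φ=45°, α=30°
  d=(0.8660,0.5000)  start (1,3)  tX=0.8545 tY=0.9200  stride 1/|dx|=1.1547 1/|dy|=2.0000
    cross x-line → (2,3), t=0.8545
    cross y-line → (2,4), t=0.9200
    cross x-line → (3,4), t=2.0092
    cross y-line → (3,5), t=2.9200 (wall)
  → r_3 = 2.9200

ranges = [1.4800, 3.8719, 2.9200]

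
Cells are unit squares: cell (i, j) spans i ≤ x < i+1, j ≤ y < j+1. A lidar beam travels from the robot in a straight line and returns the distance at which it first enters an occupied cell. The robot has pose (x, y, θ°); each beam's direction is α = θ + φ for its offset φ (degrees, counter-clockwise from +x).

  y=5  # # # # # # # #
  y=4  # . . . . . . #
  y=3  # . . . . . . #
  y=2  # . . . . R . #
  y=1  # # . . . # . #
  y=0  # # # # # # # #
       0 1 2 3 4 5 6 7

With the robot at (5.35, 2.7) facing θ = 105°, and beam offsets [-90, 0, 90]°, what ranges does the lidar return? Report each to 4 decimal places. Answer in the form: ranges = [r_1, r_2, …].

ranges = [1.7082, 2.3811, 3.4682]

beam 1: φ=-90°, α=15°
  dir = (cos 15°, sin 15°) = (0.9659, 0.2588); from cell (5,2)
  next x-line at t=0.6729, next y-line at t=1.1591; Δt_x=1.0353, Δt_y=3.8637
    x: enter (6,2) at t=0.6729
    y: enter (6,3) at t=1.1591
    x: enter (7,3) at t=1.7082 ← occupied
  → r_1 = 1.7082
beam 2: φ=0°, α=105°
  dir = (cos 105°, sin 105°) = (-0.2588, 0.9659); from cell (5,2)
  next x-line at t=1.3523, next y-line at t=0.3106; Δt_x=3.8637, Δt_y=1.0353
    y: enter (5,3) at t=0.3106
    y: enter (5,4) at t=1.3459
    x: enter (4,4) at t=1.3523
    y: enter (4,5) at t=2.3811 ← occupied
  → r_2 = 2.3811
beam 3: φ=90°, α=195°
  dir = (cos 195°, sin 195°) = (-0.9659, -0.2588); from cell (5,2)
  next x-line at t=0.3623, next y-line at t=2.7046; Δt_x=1.0353, Δt_y=3.8637
    x: enter (4,2) at t=0.3623
    x: enter (3,2) at t=1.3976
    x: enter (2,2) at t=2.4329
    y: enter (2,1) at t=2.7046
    x: enter (1,1) at t=3.4682 ← occupied
  → r_3 = 3.4682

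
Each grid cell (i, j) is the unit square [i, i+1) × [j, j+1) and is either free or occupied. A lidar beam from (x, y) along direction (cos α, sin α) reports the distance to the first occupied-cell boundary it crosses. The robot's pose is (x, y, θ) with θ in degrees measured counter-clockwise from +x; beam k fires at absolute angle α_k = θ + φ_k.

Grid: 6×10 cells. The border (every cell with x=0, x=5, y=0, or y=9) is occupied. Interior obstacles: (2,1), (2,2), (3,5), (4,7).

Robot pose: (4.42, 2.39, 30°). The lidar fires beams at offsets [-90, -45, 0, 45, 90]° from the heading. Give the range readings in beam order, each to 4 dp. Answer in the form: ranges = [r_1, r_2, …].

beam 1: φ=-90°, α=300°
  direction (0.5000, -0.8660); cell (4,2); t to first gridline: x 1.1600, y 0.4503 (then +2.0000 / +1.1547)
    (4,1) via y @ 0.4503
    (5,1) via x @ 1.1600  # hit
  → r_1 = 1.1600
beam 2: φ=-45°, α=345°
  direction (0.9659, -0.2588); cell (4,2); t to first gridline: x 0.6005, y 1.5068 (then +1.0353 / +3.8637)
    (5,2) via x @ 0.6005  # hit
  → r_2 = 0.6005
beam 3: φ=0°, α=30°
  direction (0.8660, 0.5000); cell (4,2); t to first gridline: x 0.6697, y 1.2200 (then +1.1547 / +2.0000)
    (5,2) via x @ 0.6697  # hit
  → r_3 = 0.6697
beam 4: φ=45°, α=75°
  direction (0.2588, 0.9659); cell (4,2); t to first gridline: x 2.2409, y 0.6315 (then +3.8637 / +1.0353)
    (4,3) via y @ 0.6315
    (4,4) via y @ 1.6668
    (5,4) via x @ 2.2409  # hit
  → r_4 = 2.2409
beam 5: φ=90°, α=120°
  direction (-0.5000, 0.8660); cell (4,2); t to first gridline: x 0.8400, y 0.7044 (then +2.0000 / +1.1547)
    (4,3) via y @ 0.7044
    (3,3) via x @ 0.8400
    (3,4) via y @ 1.8591
    (2,4) via x @ 2.8400
    (2,5) via y @ 3.0138
    (2,6) via y @ 4.1685
    (1,6) via x @ 4.8400
    (1,7) via y @ 5.3232
    (1,8) via y @ 6.4779
    (0,8) via x @ 6.8400  # hit
  → r_5 = 6.8400

ranges = [1.1600, 0.6005, 0.6697, 2.2409, 6.8400]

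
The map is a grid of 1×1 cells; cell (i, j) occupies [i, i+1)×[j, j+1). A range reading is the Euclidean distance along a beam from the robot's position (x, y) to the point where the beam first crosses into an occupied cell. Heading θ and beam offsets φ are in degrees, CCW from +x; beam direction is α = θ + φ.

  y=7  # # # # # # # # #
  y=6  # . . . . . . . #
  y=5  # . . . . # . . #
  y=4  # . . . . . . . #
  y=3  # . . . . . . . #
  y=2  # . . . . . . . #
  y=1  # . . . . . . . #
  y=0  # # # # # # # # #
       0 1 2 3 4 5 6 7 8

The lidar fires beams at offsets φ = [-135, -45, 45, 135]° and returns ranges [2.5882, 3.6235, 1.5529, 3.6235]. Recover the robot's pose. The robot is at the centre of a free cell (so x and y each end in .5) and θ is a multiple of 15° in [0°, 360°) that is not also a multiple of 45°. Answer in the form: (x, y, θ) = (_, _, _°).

(x, y, θ) = (4.5, 2.5, 210°)

Enumerate (i+0.5, j+0.5, θ) over the 41 free cells and 16 admissible headings. For each, cast all 4 beams and compare to the given ranges.
  (2.5, 2.5, 30°): beam 1 = 1.5529 ≠ 2.5882 ✗
  (3.5, 1.5, 120°): beam 1 = 1.9319 ≠ 2.5882 ✗
  (2.5, 2.5, 330°): beam 1 = 1.5529 ≠ 2.5882 ✗
  …
  (4.5, 2.5, 210°): r_1=2.5882, r_2=3.6235, r_3=1.5529, r_4=3.6235 — all match ✓
No second candidate reproduces the full scan.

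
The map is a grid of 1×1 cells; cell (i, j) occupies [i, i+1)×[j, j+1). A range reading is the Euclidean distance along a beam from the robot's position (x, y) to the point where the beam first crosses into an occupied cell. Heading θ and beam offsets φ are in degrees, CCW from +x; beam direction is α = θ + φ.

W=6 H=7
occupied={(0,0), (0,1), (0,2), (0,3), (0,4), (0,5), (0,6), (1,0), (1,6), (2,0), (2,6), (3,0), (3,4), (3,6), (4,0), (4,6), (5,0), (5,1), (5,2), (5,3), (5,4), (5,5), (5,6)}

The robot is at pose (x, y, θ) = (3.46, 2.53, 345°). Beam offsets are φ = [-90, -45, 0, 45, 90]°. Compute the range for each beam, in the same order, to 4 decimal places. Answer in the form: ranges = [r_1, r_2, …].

beam 1: φ=-90°, α=255°
  direction (-0.2588, -0.9659); cell (3,2); t to first gridline: x 1.7773, y 0.5487 (then +3.8637 / +1.0353)
    (3,1) via y @ 0.5487
    (3,0) via y @ 1.5840  # hit
  → r_1 = 1.5840
beam 2: φ=-45°, α=300°
  direction (0.5000, -0.8660); cell (3,2); t to first gridline: x 1.0800, y 0.6120 (then +2.0000 / +1.1547)
    (3,1) via y @ 0.6120
    (4,1) via x @ 1.0800
    (4,0) via y @ 1.7667  # hit
  → r_2 = 1.7667
beam 3: φ=0°, α=345°
  direction (0.9659, -0.2588); cell (3,2); t to first gridline: x 0.5590, y 2.0478 (then +1.0353 / +3.8637)
    (4,2) via x @ 0.5590
    (5,2) via x @ 1.5943  # hit
  → r_3 = 1.5943
beam 4: φ=45°, α=30°
  direction (0.8660, 0.5000); cell (3,2); t to first gridline: x 0.6235, y 0.9400 (then +1.1547 / +2.0000)
    (4,2) via x @ 0.6235
    (4,3) via y @ 0.9400
    (5,3) via x @ 1.7782  # hit
  → r_4 = 1.7782
beam 5: φ=90°, α=75°
  direction (0.2588, 0.9659); cell (3,2); t to first gridline: x 2.0864, y 0.4866 (then +3.8637 / +1.0353)
    (3,3) via y @ 0.4866
    (3,4) via y @ 1.5219  # hit
  → r_5 = 1.5219

ranges = [1.5840, 1.7667, 1.5943, 1.7782, 1.5219]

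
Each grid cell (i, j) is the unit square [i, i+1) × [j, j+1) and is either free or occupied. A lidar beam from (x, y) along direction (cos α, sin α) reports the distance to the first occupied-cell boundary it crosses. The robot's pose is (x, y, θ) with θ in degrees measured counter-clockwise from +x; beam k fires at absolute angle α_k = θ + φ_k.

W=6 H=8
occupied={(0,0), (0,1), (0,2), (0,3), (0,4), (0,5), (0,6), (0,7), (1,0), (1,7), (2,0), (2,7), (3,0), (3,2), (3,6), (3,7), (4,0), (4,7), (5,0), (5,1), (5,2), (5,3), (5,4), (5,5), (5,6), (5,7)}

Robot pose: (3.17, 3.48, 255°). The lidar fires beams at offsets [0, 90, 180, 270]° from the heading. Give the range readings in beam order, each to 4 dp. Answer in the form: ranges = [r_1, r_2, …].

ranges = [0.4969, 1.8946, 2.6089, 2.2465]

beam 1: φ=0°, α=255°
  dir = (cos 255°, sin 255°) = (-0.2588, -0.9659); from cell (3,3)
  next x-line at t=0.6568, next y-line at t=0.4969; Δt_x=3.8637, Δt_y=1.0353
    y: enter (3,2) at t=0.4969 ← occupied
  → r_1 = 0.4969
beam 2: φ=90°, α=345°
  dir = (cos 345°, sin 345°) = (0.9659, -0.2588); from cell (3,3)
  next x-line at t=0.8593, next y-line at t=1.8546; Δt_x=1.0353, Δt_y=3.8637
    x: enter (4,3) at t=0.8593
    y: enter (4,2) at t=1.8546
    x: enter (5,2) at t=1.8946 ← occupied
  → r_2 = 1.8946
beam 3: φ=180°, α=75°
  dir = (cos 75°, sin 75°) = (0.2588, 0.9659); from cell (3,3)
  next x-line at t=3.2069, next y-line at t=0.5383; Δt_x=3.8637, Δt_y=1.0353
    y: enter (3,4) at t=0.5383
    y: enter (3,5) at t=1.5736
    y: enter (3,6) at t=2.6089 ← occupied
  → r_3 = 2.6089
beam 4: φ=270°, α=165°
  dir = (cos 165°, sin 165°) = (-0.9659, 0.2588); from cell (3,3)
  next x-line at t=0.1760, next y-line at t=2.0091; Δt_x=1.0353, Δt_y=3.8637
    x: enter (2,3) at t=0.1760
    x: enter (1,3) at t=1.2113
    y: enter (1,4) at t=2.0091
    x: enter (0,4) at t=2.2465 ← occupied
  → r_4 = 2.2465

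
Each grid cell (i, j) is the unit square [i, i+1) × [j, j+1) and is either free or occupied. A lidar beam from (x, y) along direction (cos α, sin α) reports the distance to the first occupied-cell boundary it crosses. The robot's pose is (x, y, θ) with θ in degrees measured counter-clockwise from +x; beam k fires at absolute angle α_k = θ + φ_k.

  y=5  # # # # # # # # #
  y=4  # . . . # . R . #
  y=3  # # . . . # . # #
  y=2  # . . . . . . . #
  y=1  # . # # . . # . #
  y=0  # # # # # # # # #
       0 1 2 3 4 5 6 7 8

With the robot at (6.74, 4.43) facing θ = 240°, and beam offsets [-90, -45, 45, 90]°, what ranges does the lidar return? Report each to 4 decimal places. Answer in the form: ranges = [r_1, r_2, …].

beam 1: φ=-90°, α=150°
  dir = (cos 150°, sin 150°) = (-0.8660, 0.5000); from cell (6,4)
  next x-line at t=0.8545, next y-line at t=1.1400; Δt_x=1.1547, Δt_y=2.0000
    x: enter (5,4) at t=0.8545
    y: enter (5,5) at t=1.1400 ← occupied
  → r_1 = 1.1400
beam 2: φ=-45°, α=195°
  dir = (cos 195°, sin 195°) = (-0.9659, -0.2588); from cell (6,4)
  next x-line at t=0.7661, next y-line at t=1.6614; Δt_x=1.0353, Δt_y=3.8637
    x: enter (5,4) at t=0.7661
    y: enter (5,3) at t=1.6614 ← occupied
  → r_2 = 1.6614
beam 3: φ=45°, α=285°
  dir = (cos 285°, sin 285°) = (0.2588, -0.9659); from cell (6,4)
  next x-line at t=1.0046, next y-line at t=0.4452; Δt_x=3.8637, Δt_y=1.0353
    y: enter (6,3) at t=0.4452
    x: enter (7,3) at t=1.0046 ← occupied
  → r_3 = 1.0046
beam 4: φ=90°, α=330°
  dir = (cos 330°, sin 330°) = (0.8660, -0.5000); from cell (6,4)
  next x-line at t=0.3002, next y-line at t=0.8600; Δt_x=1.1547, Δt_y=2.0000
    x: enter (7,4) at t=0.3002
    y: enter (7,3) at t=0.8600 ← occupied
  → r_4 = 0.8600

ranges = [1.1400, 1.6614, 1.0046, 0.8600]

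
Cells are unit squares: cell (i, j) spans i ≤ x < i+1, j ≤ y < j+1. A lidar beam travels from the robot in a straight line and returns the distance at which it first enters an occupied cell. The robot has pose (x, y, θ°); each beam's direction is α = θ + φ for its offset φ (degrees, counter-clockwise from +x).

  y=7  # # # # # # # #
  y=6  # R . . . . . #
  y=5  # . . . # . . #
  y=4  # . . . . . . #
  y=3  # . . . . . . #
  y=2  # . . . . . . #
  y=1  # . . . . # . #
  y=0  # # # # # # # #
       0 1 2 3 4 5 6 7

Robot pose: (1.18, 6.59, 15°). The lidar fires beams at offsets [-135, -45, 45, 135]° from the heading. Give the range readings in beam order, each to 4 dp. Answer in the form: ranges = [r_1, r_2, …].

ranges = [0.3600, 6.7204, 0.4734, 0.2078]

beam 1: φ=-135°, α=240°
  cosα=-0.5000 sinα=-0.8660 | (1,6) | tMaxX 0.3600 tMaxY 0.6813 | tΔX 2.0000 tΔY 1.1547
    t=0.3600 [x] (0,6) — stop
  → r_1 = 0.3600
beam 2: φ=-45°, α=330°
  cosα=0.8660 sinα=-0.5000 | (1,6) | tMaxX 0.9469 tMaxY 1.1800 | tΔX 1.1547 tΔY 2.0000
    t=0.9469 [x] (2,6)
    t=1.1800 [y] (2,5)
    t=2.1016 [x] (3,5)
    t=3.1800 [y] (3,4)
    t=3.2563 [x] (4,4)
    t=4.4110 [x] (5,4)
    t=5.1800 [y] (5,3)
    t=5.5657 [x] (6,3)
    t=6.7204 [x] (7,3) — stop
  → r_2 = 6.7204
beam 3: φ=45°, α=60°
  cosα=0.5000 sinα=0.8660 | (1,6) | tMaxX 1.6400 tMaxY 0.4734 | tΔX 2.0000 tΔY 1.1547
    t=0.4734 [y] (1,7) — stop
  → r_3 = 0.4734
beam 4: φ=135°, α=150°
  cosα=-0.8660 sinα=0.5000 | (1,6) | tMaxX 0.2078 tMaxY 0.8200 | tΔX 1.1547 tΔY 2.0000
    t=0.2078 [x] (0,6) — stop
  → r_4 = 0.2078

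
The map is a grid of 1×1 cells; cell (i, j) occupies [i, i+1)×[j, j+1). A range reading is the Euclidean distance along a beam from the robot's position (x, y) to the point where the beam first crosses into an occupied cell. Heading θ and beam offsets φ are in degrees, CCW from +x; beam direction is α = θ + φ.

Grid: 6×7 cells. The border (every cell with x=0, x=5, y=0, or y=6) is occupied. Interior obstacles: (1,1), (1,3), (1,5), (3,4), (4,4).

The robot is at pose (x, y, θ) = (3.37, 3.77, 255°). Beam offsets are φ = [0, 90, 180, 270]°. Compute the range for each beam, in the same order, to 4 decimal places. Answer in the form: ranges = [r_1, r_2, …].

beam 1: φ=0°, α=255°
  direction (-0.2588, -0.9659); cell (3,3); t to first gridline: x 1.4296, y 0.7972 (then +3.8637 / +1.0353)
    (3,2) via y @ 0.7972
    (2,2) via x @ 1.4296
    (2,1) via y @ 1.8324
    (2,0) via y @ 2.8677  # hit
  → r_1 = 2.8677
beam 2: φ=90°, α=345°
  direction (0.9659, -0.2588); cell (3,3); t to first gridline: x 0.6522, y 2.9751 (then +1.0353 / +3.8637)
    (4,3) via x @ 0.6522
    (5,3) via x @ 1.6875  # hit
  → r_2 = 1.6875
beam 3: φ=180°, α=75°
  direction (0.2588, 0.9659); cell (3,3); t to first gridline: x 2.4341, y 0.2381 (then +3.8637 / +1.0353)
    (3,4) via y @ 0.2381  # hit
  → r_3 = 0.2381
beam 4: φ=270°, α=165°
  direction (-0.9659, 0.2588); cell (3,3); t to first gridline: x 0.3831, y 0.8887 (then +1.0353 / +3.8637)
    (2,3) via x @ 0.3831
    (2,4) via y @ 0.8887
    (1,4) via x @ 1.4183
    (0,4) via x @ 2.4536  # hit
  → r_4 = 2.4536

ranges = [2.8677, 1.6875, 0.2381, 2.4536]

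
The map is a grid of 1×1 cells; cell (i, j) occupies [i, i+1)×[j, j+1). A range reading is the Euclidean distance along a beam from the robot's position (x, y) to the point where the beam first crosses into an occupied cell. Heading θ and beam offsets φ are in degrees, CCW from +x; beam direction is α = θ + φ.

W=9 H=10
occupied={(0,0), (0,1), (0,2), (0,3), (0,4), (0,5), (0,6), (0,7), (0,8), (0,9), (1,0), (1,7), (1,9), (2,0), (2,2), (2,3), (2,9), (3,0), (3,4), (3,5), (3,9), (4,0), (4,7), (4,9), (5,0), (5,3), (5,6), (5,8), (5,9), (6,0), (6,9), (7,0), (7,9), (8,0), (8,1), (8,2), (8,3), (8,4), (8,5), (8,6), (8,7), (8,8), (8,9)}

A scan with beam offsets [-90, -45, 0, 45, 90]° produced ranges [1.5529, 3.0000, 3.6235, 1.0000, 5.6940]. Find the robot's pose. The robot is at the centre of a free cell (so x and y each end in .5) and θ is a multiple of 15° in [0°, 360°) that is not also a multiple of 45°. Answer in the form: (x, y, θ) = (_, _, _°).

Enumerate (i+0.5, j+0.5, θ) over the 47 free cells and 16 admissible headings. For each, cast all 5 beams and compare to the given ranges.
  (1.5, 2.5, 300°): beam 1 = 0.5774 ≠ 1.5529 ✗
  (3.5, 3.5, 300°): beam 1 = 0.5774 ≠ 1.5529 ✗
  (5.5, 4.5, 285°): beam 2 = 0.5774 ≠ 3.0000 ✗
  (7.5, 8.5, 105°): beam 1 = 0.5176 ≠ 1.5529 ✗
  …
  (6.5, 2.5, 105°): r_1=1.5529, r_2=3.0000, r_3=3.6235, r_4=1.0000, r_5=5.6940 — all match ✓
Only this pose fits every beam.

(x, y, θ) = (6.5, 2.5, 105°)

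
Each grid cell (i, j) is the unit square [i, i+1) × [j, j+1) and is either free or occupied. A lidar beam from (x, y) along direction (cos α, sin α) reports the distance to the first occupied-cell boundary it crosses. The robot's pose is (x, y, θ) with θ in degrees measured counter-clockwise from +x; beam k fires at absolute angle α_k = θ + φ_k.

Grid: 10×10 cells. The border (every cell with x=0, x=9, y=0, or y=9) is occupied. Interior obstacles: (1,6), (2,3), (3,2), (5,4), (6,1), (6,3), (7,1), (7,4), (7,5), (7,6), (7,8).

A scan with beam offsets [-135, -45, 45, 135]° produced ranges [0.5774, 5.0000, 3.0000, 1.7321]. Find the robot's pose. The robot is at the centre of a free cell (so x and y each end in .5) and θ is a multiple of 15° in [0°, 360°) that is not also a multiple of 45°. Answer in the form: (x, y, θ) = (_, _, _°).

(x, y, θ) = (4.5, 4.5, 105°)

Candidates: 53 free-cell centres × 16 headings = 848 poses. Raycast each; keep the one whose scan matches to 4 dp.
  (4.5, 3.5, 75°): beam 1 = 2.8868 ≠ 0.5774 ✗
  (8.5, 4.5, 300°): beam 1 = 0.5176 ≠ 0.5774 ✗
  (4.5, 7.5, 300°): beam 1 = 3.6235 ≠ 0.5774 ✗
  …
  (4.5, 4.5, 105°): r_1=0.5774, r_2=5.0000, r_3=3.0000, r_4=1.7321 — all match ✓
Unique over the lattice → pose = (4.5, 4.5, 105°).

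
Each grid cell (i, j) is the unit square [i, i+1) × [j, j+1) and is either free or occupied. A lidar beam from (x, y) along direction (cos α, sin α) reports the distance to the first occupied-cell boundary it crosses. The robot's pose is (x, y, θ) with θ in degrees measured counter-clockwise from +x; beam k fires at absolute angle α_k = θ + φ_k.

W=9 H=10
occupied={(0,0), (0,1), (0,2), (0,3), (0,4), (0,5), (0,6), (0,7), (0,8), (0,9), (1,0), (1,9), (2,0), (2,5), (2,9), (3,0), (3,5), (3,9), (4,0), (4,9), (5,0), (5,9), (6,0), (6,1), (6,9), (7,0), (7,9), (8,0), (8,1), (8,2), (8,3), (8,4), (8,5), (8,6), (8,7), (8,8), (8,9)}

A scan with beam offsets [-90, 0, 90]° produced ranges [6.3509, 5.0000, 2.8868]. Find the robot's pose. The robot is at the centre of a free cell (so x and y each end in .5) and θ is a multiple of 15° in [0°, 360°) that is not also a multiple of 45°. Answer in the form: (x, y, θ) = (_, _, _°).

Enumerate (i+0.5, j+0.5, θ) over the 53 free cells and 16 admissible headings. For each, cast all 3 beams and compare to the given ranges.
  (3.5, 4.5, 195°): beam 1 = 0.5176 ≠ 6.3509 ✗
  (4.5, 2.5, 330°): beam 1 = 1.7321 ≠ 6.3509 ✗
  (6.5, 8.5, 60°): beam 1 = 1.7321 ≠ 6.3509 ✗
  (7.5, 1.5, 150°): beam 1 = 1.0000 ≠ 6.3509 ✗
  (4.5, 8.5, 15°): beam 1 = 6.7293 ≠ 6.3509 ✗
  …
  (6.5, 3.5, 210°): r_1=6.3509, r_2=5.0000, r_3=2.8868 — all match ✓
Unique over the lattice → pose = (6.5, 3.5, 210°).

(x, y, θ) = (6.5, 3.5, 210°)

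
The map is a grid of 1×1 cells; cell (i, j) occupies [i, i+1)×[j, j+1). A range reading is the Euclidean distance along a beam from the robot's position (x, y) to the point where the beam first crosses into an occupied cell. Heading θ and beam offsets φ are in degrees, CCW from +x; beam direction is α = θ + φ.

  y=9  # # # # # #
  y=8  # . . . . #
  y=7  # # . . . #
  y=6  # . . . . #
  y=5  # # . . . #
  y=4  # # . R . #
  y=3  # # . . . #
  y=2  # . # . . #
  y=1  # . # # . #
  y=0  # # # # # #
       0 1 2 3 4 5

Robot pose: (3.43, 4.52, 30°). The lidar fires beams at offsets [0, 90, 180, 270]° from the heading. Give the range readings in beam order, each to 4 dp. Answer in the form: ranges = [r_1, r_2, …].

ranges = [1.8129, 2.8637, 1.6512, 3.1400]

beam 1: φ=0°, α=30°
  d=(0.8660,0.5000)  start (3,4)  tX=0.6582 tY=0.9600  stride 1/|dx|=1.1547 1/|dy|=2.0000
    cross x-line → (4,4), t=0.6582
    cross y-line → (4,5), t=0.9600
    cross x-line → (5,5), t=1.8129 (wall)
  → r_1 = 1.8129
beam 2: φ=90°, α=120°
  d=(-0.5000,0.8660)  start (3,4)  tX=0.8600 tY=0.5543  stride 1/|dx|=2.0000 1/|dy|=1.1547
    cross y-line → (3,5), t=0.5543
    cross x-line → (2,5), t=0.8600
    cross y-line → (2,6), t=1.7090
    cross x-line → (1,6), t=2.8600
    cross y-line → (1,7), t=2.8637 (wall)
  → r_2 = 2.8637
beam 3: φ=180°, α=210°
  d=(-0.8660,-0.5000)  start (3,4)  tX=0.4965 tY=1.0400  stride 1/|dx|=1.1547 1/|dy|=2.0000
    cross x-line → (2,4), t=0.4965
    cross y-line → (2,3), t=1.0400
    cross x-line → (1,3), t=1.6512 (wall)
  → r_3 = 1.6512
beam 4: φ=270°, α=300°
  d=(0.5000,-0.8660)  start (3,4)  tX=1.1400 tY=0.6004  stride 1/|dx|=2.0000 1/|dy|=1.1547
    cross y-line → (3,3), t=0.6004
    cross x-line → (4,3), t=1.1400
    cross y-line → (4,2), t=1.7551
    cross y-line → (4,1), t=2.9098
    cross x-line → (5,1), t=3.1400 (wall)
  → r_4 = 3.1400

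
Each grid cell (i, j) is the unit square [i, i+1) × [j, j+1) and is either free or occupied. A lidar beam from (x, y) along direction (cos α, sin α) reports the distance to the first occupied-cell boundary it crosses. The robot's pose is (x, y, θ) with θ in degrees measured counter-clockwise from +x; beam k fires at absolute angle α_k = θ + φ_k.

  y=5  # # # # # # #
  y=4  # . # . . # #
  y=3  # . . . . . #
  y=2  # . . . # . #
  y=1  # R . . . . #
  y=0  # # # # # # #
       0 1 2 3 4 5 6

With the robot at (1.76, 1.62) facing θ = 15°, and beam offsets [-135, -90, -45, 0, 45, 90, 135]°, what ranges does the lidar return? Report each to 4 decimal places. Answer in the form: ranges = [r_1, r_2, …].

beam 1: φ=-135°, α=240°
  cosα=-0.5000 sinα=-0.8660 | (1,1) | tMaxX 1.5200 tMaxY 0.7159 | tΔX 2.0000 tΔY 1.1547
    t=0.7159 [y] (1,0) — stop
  → r_1 = 0.7159
beam 2: φ=-90°, α=285°
  cosα=0.2588 sinα=-0.9659 | (1,1) | tMaxX 0.9273 tMaxY 0.6419 | tΔX 3.8637 tΔY 1.0353
    t=0.6419 [y] (1,0) — stop
  → r_2 = 0.6419
beam 3: φ=-45°, α=330°
  cosα=0.8660 sinα=-0.5000 | (1,1) | tMaxX 0.2771 tMaxY 1.2400 | tΔX 1.1547 tΔY 2.0000
    t=0.2771 [x] (2,1)
    t=1.2400 [y] (2,0) — stop
  → r_3 = 1.2400
beam 4: φ=0°, α=15°
  cosα=0.9659 sinα=0.2588 | (1,1) | tMaxX 0.2485 tMaxY 1.4682 | tΔX 1.0353 tΔY 3.8637
    t=0.2485 [x] (2,1)
    t=1.2837 [x] (3,1)
    t=1.4682 [y] (3,2)
    t=2.3190 [x] (4,2) — stop
  → r_4 = 2.3190
beam 5: φ=45°, α=60°
  cosα=0.5000 sinα=0.8660 | (1,1) | tMaxX 0.4800 tMaxY 0.4388 | tΔX 2.0000 tΔY 1.1547
    t=0.4388 [y] (1,2)
    t=0.4800 [x] (2,2)
    t=1.5935 [y] (2,3)
    t=2.4800 [x] (3,3)
    t=2.7482 [y] (3,4)
    t=3.9029 [y] (3,5) — stop
  → r_5 = 3.9029
beam 6: φ=90°, α=105°
  cosα=-0.2588 sinα=0.9659 | (1,1) | tMaxX 2.9364 tMaxY 0.3934 | tΔX 3.8637 tΔY 1.0353
    t=0.3934 [y] (1,2)
    t=1.4287 [y] (1,3)
    t=2.4640 [y] (1,4)
    t=2.9364 [x] (0,4) — stop
  → r_6 = 2.9364
beam 7: φ=135°, α=150°
  cosα=-0.8660 sinα=0.5000 | (1,1) | tMaxX 0.8776 tMaxY 0.7600 | tΔX 1.1547 tΔY 2.0000
    t=0.7600 [y] (1,2)
    t=0.8776 [x] (0,2) — stop
  → r_7 = 0.8776

ranges = [0.7159, 0.6419, 1.2400, 2.3190, 3.9029, 2.9364, 0.8776]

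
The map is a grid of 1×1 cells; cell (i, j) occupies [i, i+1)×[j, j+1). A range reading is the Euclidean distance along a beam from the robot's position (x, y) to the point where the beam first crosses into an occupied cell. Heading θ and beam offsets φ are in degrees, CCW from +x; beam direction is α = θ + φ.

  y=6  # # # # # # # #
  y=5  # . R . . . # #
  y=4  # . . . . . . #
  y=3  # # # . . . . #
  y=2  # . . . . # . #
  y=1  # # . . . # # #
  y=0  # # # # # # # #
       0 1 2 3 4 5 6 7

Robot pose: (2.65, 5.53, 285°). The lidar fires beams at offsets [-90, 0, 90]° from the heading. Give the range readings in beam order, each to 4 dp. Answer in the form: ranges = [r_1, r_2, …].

ranges = [1.7082, 4.6898, 1.8159]

beam 1: φ=-90°, α=195°
  cosα=-0.9659 sinα=-0.2588 | (2,5) | tMaxX 0.6729 tMaxY 2.0478 | tΔX 1.0353 tΔY 3.8637
    t=0.6729 [x] (1,5)
    t=1.7082 [x] (0,5) — stop
  → r_1 = 1.7082
beam 2: φ=0°, α=285°
  cosα=0.2588 sinα=-0.9659 | (2,5) | tMaxX 1.3523 tMaxY 0.5487 | tΔX 3.8637 tΔY 1.0353
    t=0.5487 [y] (2,4)
    t=1.3523 [x] (3,4)
    t=1.5840 [y] (3,3)
    t=2.6192 [y] (3,2)
    t=3.6545 [y] (3,1)
    t=4.6898 [y] (3,0) — stop
  → r_2 = 4.6898
beam 3: φ=90°, α=15°
  cosα=0.9659 sinα=0.2588 | (2,5) | tMaxX 0.3623 tMaxY 1.8159 | tΔX 1.0353 tΔY 3.8637
    t=0.3623 [x] (3,5)
    t=1.3976 [x] (4,5)
    t=1.8159 [y] (4,6) — stop
  → r_3 = 1.8159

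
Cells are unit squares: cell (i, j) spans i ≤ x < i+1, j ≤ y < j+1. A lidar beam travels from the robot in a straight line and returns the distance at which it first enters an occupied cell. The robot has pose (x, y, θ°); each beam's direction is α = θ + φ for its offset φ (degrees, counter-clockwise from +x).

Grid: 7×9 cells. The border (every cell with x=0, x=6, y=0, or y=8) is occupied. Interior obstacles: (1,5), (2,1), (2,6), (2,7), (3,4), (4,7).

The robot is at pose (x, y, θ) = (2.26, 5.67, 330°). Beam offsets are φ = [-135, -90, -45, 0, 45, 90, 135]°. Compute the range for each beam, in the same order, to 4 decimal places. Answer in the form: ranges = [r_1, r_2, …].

beam 1: φ=-135°, α=195°
  d=(-0.9659,-0.2588)  start (2,5)  tX=0.2692 tY=2.5887  stride 1/|dx|=1.0353 1/|dy|=3.8637
    cross x-line → (1,5), t=0.2692 (wall)
  → r_1 = 0.2692
beam 2: φ=-90°, α=240°
  d=(-0.5000,-0.8660)  start (2,5)  tX=0.5200 tY=0.7736  stride 1/|dx|=2.0000 1/|dy|=1.1547
    cross x-line → (1,5), t=0.5200 (wall)
  → r_2 = 0.5200
beam 3: φ=-45°, α=285°
  d=(0.2588,-0.9659)  start (2,5)  tX=2.8591 tY=0.6936  stride 1/|dx|=3.8637 1/|dy|=1.0353
    cross y-line → (2,4), t=0.6936
    cross y-line → (2,3), t=1.7289
    cross y-line → (2,2), t=2.7642
    cross x-line → (3,2), t=2.8591
    cross y-line → (3,1), t=3.7995
    cross y-line → (3,0), t=4.8347 (wall)
  → r_3 = 4.8347
beam 4: φ=0°, α=330°
  d=(0.8660,-0.5000)  start (2,5)  tX=0.8545 tY=1.3400  stride 1/|dx|=1.1547 1/|dy|=2.0000
    cross x-line → (3,5), t=0.8545
    cross y-line → (3,4), t=1.3400 (wall)
  → r_4 = 1.3400
beam 5: φ=45°, α=15°
  d=(0.9659,0.2588)  start (2,5)  tX=0.7661 tY=1.2750  stride 1/|dx|=1.0353 1/|dy|=3.8637
    cross x-line → (3,5), t=0.7661
    cross y-line → (3,6), t=1.2750
    cross x-line → (4,6), t=1.8014
    cross x-line → (5,6), t=2.8367
    cross x-line → (6,6), t=3.8719 (wall)
  → r_5 = 3.8719
beam 6: φ=90°, α=60°
  d=(0.5000,0.8660)  start (2,5)  tX=1.4800 tY=0.3811  stride 1/|dx|=2.0000 1/|dy|=1.1547
    cross y-line → (2,6), t=0.3811 (wall)
  → r_6 = 0.3811
beam 7: φ=135°, α=105°
  d=(-0.2588,0.9659)  start (2,5)  tX=1.0046 tY=0.3416  stride 1/|dx|=3.8637 1/|dy|=1.0353
    cross y-line → (2,6), t=0.3416 (wall)
  → r_7 = 0.3416

ranges = [0.2692, 0.5200, 4.8347, 1.3400, 3.8719, 0.3811, 0.3416]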